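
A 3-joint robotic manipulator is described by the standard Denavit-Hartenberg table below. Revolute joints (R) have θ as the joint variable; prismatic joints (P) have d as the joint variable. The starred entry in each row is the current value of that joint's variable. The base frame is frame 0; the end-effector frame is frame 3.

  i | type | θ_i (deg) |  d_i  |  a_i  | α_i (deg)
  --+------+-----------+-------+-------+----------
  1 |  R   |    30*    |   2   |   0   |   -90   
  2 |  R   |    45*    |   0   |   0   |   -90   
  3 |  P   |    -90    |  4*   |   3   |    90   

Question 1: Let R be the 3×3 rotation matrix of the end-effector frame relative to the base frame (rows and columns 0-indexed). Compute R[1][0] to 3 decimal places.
End-effector x-axis (col 0 of R) = (-0.5000,0.8660,0.0000)
R[1][0] = 0.8660

0.866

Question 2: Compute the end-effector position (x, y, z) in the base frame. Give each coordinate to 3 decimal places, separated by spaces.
after link 1: o_1 = (0.0000, 0.0000, 2.0000)
after link 2: o_2 = (0.0000, 0.0000, 2.0000)
after link 3: o_3 = (-3.9495, 1.1839, -0.8284)

-3.949 1.184 -0.828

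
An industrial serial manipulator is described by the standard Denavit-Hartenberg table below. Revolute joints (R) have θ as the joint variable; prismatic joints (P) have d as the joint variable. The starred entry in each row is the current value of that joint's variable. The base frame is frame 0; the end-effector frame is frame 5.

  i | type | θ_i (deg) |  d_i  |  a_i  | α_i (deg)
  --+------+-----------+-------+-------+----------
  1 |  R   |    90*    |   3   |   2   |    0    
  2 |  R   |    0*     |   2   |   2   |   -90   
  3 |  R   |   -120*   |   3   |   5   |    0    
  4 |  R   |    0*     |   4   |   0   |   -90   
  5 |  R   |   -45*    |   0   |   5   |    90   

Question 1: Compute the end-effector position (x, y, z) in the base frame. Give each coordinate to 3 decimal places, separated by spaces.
after link 1: o_1 = (0.0000, 2.0000, 3.0000)
after link 2: o_2 = (0.0000, 4.0000, 5.0000)
after link 3: o_3 = (-3.0000, 1.5000, 9.3301)
after link 4: o_4 = (-7.0000, 1.5000, 9.3301)
after link 5: o_5 = (-10.5355, -0.2678, 12.3920)

-10.536 -0.268 12.392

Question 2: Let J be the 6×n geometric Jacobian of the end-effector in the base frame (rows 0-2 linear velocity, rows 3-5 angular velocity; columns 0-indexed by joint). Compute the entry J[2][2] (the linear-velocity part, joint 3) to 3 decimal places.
4.268

axis z_2 = (-1.0000,0.0000,0.0000); lever o_n−o_2 = (-10.5355,-4.2678,7.3920)
cross product → J_v[:, 2] = (0.0000,7.3920,4.2678)
J_ω[:, 2] = z_2
entry J[2][2] = 4.2678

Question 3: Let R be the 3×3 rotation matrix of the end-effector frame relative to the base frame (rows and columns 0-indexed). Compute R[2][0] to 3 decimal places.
End-effector x-axis (col 0 of R) = (-0.7071,-0.3536,0.6124)
R[2][0] = 0.6124

0.612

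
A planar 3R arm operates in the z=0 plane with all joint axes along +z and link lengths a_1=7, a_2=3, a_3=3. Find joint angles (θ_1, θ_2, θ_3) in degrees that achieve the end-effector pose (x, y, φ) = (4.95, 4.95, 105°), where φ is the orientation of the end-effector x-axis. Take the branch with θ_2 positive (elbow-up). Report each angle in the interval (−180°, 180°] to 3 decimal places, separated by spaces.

wrist centre = target − a_3·(cos φ, sin φ) = (5.7265, 2.0522)
cos θ_2 = (37.0039−7²−3²)/(2·7·3) = -0.4999; θ_2 = 119.9938° (elbow-up)
β = atan2(2.0522,5.7265) = 19.7164°; ψ = atan2(2.5982,5.5003) = 25.2852°
θ_1 = β − ψ = -5.5688°
θ_3 = φ − θ_1 − θ_2 = -9.4250° (wrapped to (-180°,180°])

-5.569 119.994 -9.425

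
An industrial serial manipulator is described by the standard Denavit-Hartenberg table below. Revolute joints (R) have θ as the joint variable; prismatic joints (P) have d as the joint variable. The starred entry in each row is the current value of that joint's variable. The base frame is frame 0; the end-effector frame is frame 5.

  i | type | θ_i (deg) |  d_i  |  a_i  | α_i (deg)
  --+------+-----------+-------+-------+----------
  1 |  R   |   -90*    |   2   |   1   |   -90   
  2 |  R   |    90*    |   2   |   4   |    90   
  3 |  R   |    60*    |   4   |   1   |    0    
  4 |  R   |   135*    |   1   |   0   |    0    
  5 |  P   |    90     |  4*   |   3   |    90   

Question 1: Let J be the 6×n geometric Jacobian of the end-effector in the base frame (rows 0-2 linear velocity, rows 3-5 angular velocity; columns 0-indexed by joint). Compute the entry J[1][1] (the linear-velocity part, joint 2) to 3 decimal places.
axis z_1 = (1.0000,0.0000,0.0000); lever o_n−o_1 = (-0.0318,-9.0000,-5.2765)
cross product → J_v[:, 1] = (0.0000,5.2765,-9.0000)
J_ω[:, 1] = z_1
entry J[1][1] = 5.2765

5.276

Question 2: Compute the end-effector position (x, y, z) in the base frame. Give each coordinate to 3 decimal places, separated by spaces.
after link 1: o_1 = (0.0000, -1.0000, 2.0000)
after link 2: o_2 = (2.0000, -1.0000, -2.0000)
after link 3: o_3 = (2.8660, -5.0000, -2.5000)
after link 4: o_4 = (2.8660, -6.0000, -2.5000)
after link 5: o_5 = (-0.0318, -10.0000, -3.2765)

-0.032 -10.000 -3.276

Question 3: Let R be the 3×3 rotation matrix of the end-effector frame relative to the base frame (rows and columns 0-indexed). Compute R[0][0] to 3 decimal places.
-0.966

End-effector x-axis (col 0 of R) = (-0.9659,-0.0000,-0.2588)
R[0][0] = -0.9659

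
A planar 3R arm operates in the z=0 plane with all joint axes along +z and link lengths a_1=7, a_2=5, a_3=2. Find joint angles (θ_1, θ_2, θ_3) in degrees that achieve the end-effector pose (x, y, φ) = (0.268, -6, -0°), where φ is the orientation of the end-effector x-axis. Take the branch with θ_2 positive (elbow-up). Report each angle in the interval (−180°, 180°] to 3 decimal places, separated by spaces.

wrist centre = target − a_3·(cos φ, sin φ) = (-1.7320, -6.0000)
cos θ_2 = (38.9998−7²−5²)/(2·7·5) = -0.5000; θ_2 = 120.0002° (elbow-up)
β = atan2(-6.0000,-1.7320) = -106.1017°; ψ = atan2(4.3301,4.5000) = 43.8979°
θ_1 = β − ψ = -149.9996°
θ_3 = φ − θ_1 − θ_2 = 29.9994° (wrapped to (-180°,180°])

-150.000 120.000 29.999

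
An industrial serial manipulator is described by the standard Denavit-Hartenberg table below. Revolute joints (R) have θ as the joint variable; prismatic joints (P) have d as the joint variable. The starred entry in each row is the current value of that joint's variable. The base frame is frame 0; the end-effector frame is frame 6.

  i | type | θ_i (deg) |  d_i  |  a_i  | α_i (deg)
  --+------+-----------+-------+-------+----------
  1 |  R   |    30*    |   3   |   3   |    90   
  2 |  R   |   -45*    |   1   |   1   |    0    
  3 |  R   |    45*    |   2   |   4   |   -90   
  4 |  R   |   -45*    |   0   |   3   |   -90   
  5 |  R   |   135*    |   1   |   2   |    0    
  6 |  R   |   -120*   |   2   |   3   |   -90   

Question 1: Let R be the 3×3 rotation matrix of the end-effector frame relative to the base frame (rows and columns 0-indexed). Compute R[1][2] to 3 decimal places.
End-effector z-axis (col 2 of R) = (-0.2500,0.0670,-0.9659)
R[1][2] = 0.0670

0.067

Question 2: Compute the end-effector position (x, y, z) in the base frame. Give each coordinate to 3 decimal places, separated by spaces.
13.282 2.993 0.102

after link 1: o_1 = (2.5981, 1.5000, 3.0000)
after link 2: o_2 = (3.7104, 0.9875, 2.2929)
after link 3: o_3 = (8.1746, 1.2555, 2.2929)
after link 4: o_4 = (11.0723, 0.4790, 2.2929)
after link 5: o_5 = (9.9651, 1.8110, 0.8787)
after link 6: o_6 = (13.2818, 2.9928, 0.1022)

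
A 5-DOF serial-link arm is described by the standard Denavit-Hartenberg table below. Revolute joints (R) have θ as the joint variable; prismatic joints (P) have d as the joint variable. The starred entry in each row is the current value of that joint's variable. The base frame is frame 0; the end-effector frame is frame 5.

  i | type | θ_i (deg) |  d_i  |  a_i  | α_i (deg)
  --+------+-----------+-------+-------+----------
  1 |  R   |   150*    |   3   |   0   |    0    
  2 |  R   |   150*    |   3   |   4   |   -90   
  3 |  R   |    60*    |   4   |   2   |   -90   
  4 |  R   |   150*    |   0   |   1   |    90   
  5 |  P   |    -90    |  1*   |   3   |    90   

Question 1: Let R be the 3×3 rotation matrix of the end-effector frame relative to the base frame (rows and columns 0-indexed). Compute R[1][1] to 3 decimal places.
End-effector y-axis (col 1 of R) = (-0.6250,-0.6495,-0.4330)
R[1][1] = -0.6495

-0.650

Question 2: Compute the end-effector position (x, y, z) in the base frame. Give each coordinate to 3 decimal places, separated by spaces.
5.989 -5.105 6.085

after link 1: o_1 = (0.0000, 0.0000, 3.0000)
after link 2: o_2 = (2.0000, -3.4641, 6.0000)
after link 3: o_3 = (5.9641, -2.3301, 4.2679)
after link 4: o_4 = (5.3146, -2.2051, 5.0179)
after link 5: o_5 = (5.9886, -5.1046, 6.0849)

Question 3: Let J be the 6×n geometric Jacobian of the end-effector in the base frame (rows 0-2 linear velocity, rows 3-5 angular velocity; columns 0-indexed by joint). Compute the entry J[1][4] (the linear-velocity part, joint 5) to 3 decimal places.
prismatic axis z_4 = (-0.6250,-0.6495,-0.4330)
J_v[:, 4] = z_4; J_ω[:, 4] = (0,0,0)
entry J[1][4] = -0.6495

-0.650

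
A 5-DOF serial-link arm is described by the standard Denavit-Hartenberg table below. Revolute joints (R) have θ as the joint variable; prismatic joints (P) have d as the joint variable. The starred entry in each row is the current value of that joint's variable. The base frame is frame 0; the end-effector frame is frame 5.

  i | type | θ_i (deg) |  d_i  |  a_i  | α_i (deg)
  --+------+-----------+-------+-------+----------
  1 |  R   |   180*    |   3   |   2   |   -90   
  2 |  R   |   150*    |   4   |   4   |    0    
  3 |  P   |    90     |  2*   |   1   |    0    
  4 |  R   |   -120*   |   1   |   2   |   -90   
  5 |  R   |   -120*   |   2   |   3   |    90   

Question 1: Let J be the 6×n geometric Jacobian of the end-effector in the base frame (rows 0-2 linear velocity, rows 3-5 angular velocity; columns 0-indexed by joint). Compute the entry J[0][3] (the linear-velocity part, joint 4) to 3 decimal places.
-0.567

axis z_3 = (-0.0000,-1.0000,0.0000); lever o_n−o_3 = (1.9821,-3.5981,0.5670)
cross product → J_v[:, 3] = (-0.5670,0.0000,1.9821)
J_ω[:, 3] = z_3
entry J[0][3] = -0.5670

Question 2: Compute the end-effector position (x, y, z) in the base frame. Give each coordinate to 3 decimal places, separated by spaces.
3.946 -9.598 2.433

after link 1: o_1 = (-2.0000, 0.0000, 3.0000)
after link 2: o_2 = (1.4641, -4.0000, 1.0000)
after link 3: o_3 = (1.9641, -6.0000, 1.8660)
after link 4: o_4 = (2.9641, -7.0000, 0.1340)
after link 5: o_5 = (3.9462, -9.5981, 2.4330)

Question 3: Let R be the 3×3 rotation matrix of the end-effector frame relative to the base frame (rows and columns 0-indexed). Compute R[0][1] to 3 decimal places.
End-effector y-axis (col 1 of R) = (0.8660,-0.0000,0.5000)
R[0][1] = 0.8660

0.866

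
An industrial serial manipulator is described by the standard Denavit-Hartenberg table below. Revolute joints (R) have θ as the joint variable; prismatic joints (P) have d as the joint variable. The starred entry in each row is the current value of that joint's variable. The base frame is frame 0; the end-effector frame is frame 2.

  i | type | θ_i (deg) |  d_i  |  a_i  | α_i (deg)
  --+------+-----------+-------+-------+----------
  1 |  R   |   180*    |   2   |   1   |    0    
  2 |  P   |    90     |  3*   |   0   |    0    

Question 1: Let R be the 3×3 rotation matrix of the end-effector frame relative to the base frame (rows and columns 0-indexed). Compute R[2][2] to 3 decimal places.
1.000

End-effector z-axis (col 2 of R) = (0.0000,0.0000,1.0000)
R[2][2] = 1.0000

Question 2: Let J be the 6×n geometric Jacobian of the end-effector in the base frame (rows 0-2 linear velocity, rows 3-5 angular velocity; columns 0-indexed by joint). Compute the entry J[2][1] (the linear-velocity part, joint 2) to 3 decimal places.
1.000

prismatic axis z_1 = (0.0000,0.0000,1.0000)
J_v[:, 1] = z_1; J_ω[:, 1] = (0,0,0)
entry J[2][1] = 1.0000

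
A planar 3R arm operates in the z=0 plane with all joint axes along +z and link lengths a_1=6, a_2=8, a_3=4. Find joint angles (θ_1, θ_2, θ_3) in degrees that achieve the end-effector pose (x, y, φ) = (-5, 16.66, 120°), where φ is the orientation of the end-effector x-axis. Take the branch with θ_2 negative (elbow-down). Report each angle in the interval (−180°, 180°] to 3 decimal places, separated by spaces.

120.005 -30.008 30.003

wrist centre = target − a_3·(cos φ, sin φ) = (-3.0000, 13.1959)
cos θ_2 = (183.1317−6²−8²)/(2·6·8) = 0.8660; θ_2 = -30.0080° (elbow-down)
β = atan2(13.1959,-3.0000) = 102.8081°; ψ = atan2(-4.0010,12.9276) = -17.1967°
θ_1 = β − ψ = 120.0049°
θ_3 = φ − θ_1 − θ_2 = 30.0032° (wrapped to (-180°,180°])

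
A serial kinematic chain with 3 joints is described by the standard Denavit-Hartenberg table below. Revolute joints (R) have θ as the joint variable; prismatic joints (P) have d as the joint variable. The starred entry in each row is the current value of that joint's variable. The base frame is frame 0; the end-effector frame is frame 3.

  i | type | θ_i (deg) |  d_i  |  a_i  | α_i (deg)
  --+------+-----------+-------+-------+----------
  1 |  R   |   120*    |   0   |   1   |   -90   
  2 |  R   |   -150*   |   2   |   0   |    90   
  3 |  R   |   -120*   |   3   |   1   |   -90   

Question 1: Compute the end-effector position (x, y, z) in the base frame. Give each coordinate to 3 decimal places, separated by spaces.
after link 1: o_1 = (-0.5000, 0.8660, 0.0000)
after link 2: o_2 = (-2.2321, -0.1340, 0.0000)
after link 3: o_3 = (-0.9486, -0.6250, -2.8481)

-0.949 -0.625 -2.848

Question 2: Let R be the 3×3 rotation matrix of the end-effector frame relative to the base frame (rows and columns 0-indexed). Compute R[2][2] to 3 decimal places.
End-effector z-axis (col 2 of R) = (0.8080,-0.3995,0.4330)
R[2][2] = 0.4330

0.433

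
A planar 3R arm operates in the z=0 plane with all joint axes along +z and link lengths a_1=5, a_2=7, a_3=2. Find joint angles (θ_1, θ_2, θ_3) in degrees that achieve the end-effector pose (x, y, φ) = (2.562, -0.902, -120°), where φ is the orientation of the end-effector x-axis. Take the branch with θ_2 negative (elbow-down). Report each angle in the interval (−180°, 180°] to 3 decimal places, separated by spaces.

120.003 -150.002 -90.000

wrist centre = target − a_3·(cos φ, sin φ) = (3.5620, 0.8301)
cos θ_2 = (13.3768−5²−7²)/(2·5·7) = -0.8660; θ_2 = -150.0023° (elbow-down)
β = atan2(0.8301,3.5620) = 13.1175°; ψ = atan2(-3.4998,-1.0623) = -106.8851°
θ_1 = β − ψ = 120.0027°
θ_3 = φ − θ_1 − θ_2 = -90.0004° (wrapped to (-180°,180°])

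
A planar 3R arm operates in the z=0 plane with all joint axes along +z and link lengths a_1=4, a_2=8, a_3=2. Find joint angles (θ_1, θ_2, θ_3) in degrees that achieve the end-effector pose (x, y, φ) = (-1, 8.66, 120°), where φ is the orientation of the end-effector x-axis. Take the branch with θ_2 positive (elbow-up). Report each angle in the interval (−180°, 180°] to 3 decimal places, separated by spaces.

-0.004 120.004 0.000

wrist centre = target − a_3·(cos φ, sin φ) = (-0.0000, 6.9279)
cos θ_2 = (47.9965−4²−8²)/(2·4·8) = -0.5001; θ_2 = 120.0036° (elbow-up)
β = atan2(6.9279,-0.0000) = 90.0000°; ψ = atan2(6.9279,-0.0004) = 90.0036°
θ_1 = β − ψ = -0.0036°
θ_3 = φ − θ_1 − θ_2 = 0.0000° (wrapped to (-180°,180°])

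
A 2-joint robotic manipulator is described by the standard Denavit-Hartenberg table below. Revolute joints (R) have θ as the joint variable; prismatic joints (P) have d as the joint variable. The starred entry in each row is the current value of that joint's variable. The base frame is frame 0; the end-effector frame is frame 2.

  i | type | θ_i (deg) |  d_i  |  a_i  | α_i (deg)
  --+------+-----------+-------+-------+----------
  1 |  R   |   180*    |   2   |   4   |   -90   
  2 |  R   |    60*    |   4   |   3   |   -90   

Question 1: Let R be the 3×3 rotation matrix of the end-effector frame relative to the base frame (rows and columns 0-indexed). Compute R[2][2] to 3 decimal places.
-0.500

End-effector z-axis (col 2 of R) = (0.8660,-0.0000,-0.5000)
R[2][2] = -0.5000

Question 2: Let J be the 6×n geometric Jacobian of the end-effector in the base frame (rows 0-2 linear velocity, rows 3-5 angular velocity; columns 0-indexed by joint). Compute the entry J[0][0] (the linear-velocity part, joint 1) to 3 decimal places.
4.000

axis z_0 = ẑ; lever o_n−o_0 = (-5.5000,-4.0000,-0.5981)
cross product → J_v[:, 0] = (4.0000,-5.5000,0.0000)
J_ω[:, 0] = z_0
entry J[0][0] = 4.0000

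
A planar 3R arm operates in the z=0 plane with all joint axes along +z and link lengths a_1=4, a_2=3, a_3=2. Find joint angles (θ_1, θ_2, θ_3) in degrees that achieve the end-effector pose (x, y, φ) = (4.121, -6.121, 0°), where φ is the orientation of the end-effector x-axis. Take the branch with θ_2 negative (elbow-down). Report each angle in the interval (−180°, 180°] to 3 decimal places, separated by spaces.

wrist centre = target − a_3·(cos φ, sin φ) = (2.1210, -6.1210)
cos θ_2 = (41.9653−4²−3²)/(2·4·3) = 0.7069; θ_2 = -45.0178° (elbow-down)
β = atan2(-6.1210,2.1210) = -70.8882°; ψ = atan2(-2.1220,6.1207) = -19.1210°
θ_1 = β − ψ = -51.7672°
θ_3 = φ − θ_1 − θ_2 = 96.7850° (wrapped to (-180°,180°])

-51.767 -45.018 96.785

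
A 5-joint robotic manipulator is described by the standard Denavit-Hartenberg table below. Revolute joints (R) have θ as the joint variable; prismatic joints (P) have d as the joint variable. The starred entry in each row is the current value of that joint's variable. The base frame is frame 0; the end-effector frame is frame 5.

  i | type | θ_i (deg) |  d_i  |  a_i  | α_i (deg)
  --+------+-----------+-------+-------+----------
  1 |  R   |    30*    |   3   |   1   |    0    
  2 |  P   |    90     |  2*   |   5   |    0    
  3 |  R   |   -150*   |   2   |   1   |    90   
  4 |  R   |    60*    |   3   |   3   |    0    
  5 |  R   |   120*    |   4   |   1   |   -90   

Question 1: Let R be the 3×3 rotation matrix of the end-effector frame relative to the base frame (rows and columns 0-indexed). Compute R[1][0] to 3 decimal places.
0.500

End-effector x-axis (col 0 of R) = (-0.8660,0.5000,0.0000)
R[1][0] = 0.5000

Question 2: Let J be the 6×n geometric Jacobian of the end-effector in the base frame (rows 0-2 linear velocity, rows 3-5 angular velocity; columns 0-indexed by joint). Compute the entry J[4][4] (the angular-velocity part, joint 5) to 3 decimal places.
-0.866

axis z_4 = (-0.5000,-0.8660,0.0000); lever o_n−o_4 = (-2.8660,-2.9641,0.0000)
cross product → J_v[:, 4] = (0.0000,-0.0000,-1.0000)
J_ω[:, 4] = z_4
entry J[4][4] = -0.8660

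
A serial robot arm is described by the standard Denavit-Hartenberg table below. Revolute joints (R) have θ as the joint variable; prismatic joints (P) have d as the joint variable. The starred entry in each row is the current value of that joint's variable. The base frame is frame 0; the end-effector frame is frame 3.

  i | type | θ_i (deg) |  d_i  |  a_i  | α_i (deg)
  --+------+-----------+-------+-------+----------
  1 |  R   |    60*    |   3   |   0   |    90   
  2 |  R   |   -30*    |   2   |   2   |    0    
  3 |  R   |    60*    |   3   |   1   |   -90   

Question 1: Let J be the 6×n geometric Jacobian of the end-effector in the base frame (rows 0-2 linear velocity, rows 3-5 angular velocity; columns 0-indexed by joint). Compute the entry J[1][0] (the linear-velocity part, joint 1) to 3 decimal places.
5.629

axis z_0 = ẑ; lever o_n−o_0 = (5.6292,-0.2500,2.5000)
cross product → J_v[:, 0] = (0.2500,5.6292,-0.0000)
J_ω[:, 0] = z_0
entry J[1][0] = 5.6292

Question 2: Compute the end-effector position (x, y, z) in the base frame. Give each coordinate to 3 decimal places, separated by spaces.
5.629 -0.250 2.500

after link 1: o_1 = (0.0000, 0.0000, 3.0000)
after link 2: o_2 = (2.5981, 0.5000, 2.0000)
after link 3: o_3 = (5.6292, -0.2500, 2.5000)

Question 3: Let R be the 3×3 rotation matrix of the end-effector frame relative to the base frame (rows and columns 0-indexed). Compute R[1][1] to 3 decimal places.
End-effector y-axis (col 1 of R) = (-0.8660,0.5000,-0.0000)
R[1][1] = 0.5000

0.500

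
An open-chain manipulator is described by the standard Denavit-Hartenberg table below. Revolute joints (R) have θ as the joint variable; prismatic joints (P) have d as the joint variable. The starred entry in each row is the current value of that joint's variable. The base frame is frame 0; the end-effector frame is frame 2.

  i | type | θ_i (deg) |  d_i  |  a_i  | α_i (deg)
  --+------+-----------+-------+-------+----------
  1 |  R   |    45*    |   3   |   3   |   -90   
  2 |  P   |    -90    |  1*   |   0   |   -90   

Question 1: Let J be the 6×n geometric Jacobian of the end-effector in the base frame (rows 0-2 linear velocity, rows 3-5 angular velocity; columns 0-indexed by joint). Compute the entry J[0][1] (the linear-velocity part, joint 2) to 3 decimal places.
-0.707

prismatic axis z_1 = (-0.7071,0.7071,0.0000)
J_v[:, 1] = z_1; J_ω[:, 1] = (0,0,0)
entry J[0][1] = -0.7071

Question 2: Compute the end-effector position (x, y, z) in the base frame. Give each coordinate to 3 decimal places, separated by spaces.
1.414 2.828 3.000

after link 1: o_1 = (2.1213, 2.1213, 3.0000)
after link 2: o_2 = (1.4142, 2.8284, 3.0000)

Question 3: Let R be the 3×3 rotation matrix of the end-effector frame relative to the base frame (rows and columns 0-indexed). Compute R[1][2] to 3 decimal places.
0.707

End-effector z-axis (col 2 of R) = (0.7071,0.7071,-0.0000)
R[1][2] = 0.7071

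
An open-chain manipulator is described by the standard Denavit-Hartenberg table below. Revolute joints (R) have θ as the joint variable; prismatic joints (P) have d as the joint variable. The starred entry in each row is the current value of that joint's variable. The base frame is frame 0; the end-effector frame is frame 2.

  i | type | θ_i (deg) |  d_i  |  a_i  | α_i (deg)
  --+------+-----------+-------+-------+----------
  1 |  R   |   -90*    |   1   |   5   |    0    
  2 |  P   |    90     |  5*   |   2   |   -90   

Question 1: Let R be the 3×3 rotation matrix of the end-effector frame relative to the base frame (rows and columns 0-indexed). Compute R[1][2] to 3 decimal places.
1.000

End-effector z-axis (col 2 of R) = (0.0000,1.0000,0.0000)
R[1][2] = 1.0000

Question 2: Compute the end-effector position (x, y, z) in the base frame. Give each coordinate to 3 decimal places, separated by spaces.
after link 1: o_1 = (0.0000, -5.0000, 1.0000)
after link 2: o_2 = (2.0000, -5.0000, 6.0000)

2.000 -5.000 6.000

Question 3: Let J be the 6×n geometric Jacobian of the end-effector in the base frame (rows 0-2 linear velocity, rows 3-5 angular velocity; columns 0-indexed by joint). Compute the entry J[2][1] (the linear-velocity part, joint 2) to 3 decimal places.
1.000

prismatic axis z_1 = (0.0000,0.0000,1.0000)
J_v[:, 1] = z_1; J_ω[:, 1] = (0,0,0)
entry J[2][1] = 1.0000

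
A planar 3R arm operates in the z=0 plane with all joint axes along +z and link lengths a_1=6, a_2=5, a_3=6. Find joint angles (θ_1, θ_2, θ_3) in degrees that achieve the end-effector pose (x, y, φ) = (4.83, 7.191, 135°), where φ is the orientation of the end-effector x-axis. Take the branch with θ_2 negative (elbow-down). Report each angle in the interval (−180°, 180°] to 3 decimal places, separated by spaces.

wrist centre = target − a_3·(cos φ, sin φ) = (9.0726, 2.9484)
cos θ_2 = (91.0056−6²−5²)/(2·6·5) = 0.5001; θ_2 = -59.9938° (elbow-down)
β = atan2(2.9484,9.0726) = 18.0027°; ψ = atan2(-4.3299,8.5005) = -26.9928°
θ_1 = β − ψ = 44.9955°
θ_3 = φ − θ_1 − θ_2 = 149.9983° (wrapped to (-180°,180°])

44.996 -59.994 149.998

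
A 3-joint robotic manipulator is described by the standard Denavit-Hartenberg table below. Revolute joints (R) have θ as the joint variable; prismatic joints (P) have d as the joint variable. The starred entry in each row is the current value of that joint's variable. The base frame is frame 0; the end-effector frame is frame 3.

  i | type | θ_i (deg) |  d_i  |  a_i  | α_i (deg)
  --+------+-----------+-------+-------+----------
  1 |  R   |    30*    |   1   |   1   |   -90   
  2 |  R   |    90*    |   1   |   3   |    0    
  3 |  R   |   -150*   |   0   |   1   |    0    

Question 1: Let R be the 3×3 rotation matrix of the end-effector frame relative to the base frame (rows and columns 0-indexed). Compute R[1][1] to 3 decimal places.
0.433

End-effector y-axis (col 1 of R) = (0.7500,0.4330,-0.5000)
R[1][1] = 0.4330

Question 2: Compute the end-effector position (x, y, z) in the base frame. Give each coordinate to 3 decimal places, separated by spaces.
0.799 1.616 -1.134

after link 1: o_1 = (0.8660, 0.5000, 1.0000)
after link 2: o_2 = (0.3660, 1.3660, -2.0000)
after link 3: o_3 = (0.7990, 1.6160, -1.1340)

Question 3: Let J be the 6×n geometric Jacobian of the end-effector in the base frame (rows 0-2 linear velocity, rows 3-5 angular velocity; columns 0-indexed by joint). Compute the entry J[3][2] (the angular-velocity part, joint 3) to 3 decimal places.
axis z_2 = (-0.5000,0.8660,0.0000); lever o_n−o_2 = (0.4330,0.2500,0.8660)
cross product → J_v[:, 2] = (0.7500,0.4330,-0.5000)
J_ω[:, 2] = z_2
entry J[3][2] = -0.5000

-0.500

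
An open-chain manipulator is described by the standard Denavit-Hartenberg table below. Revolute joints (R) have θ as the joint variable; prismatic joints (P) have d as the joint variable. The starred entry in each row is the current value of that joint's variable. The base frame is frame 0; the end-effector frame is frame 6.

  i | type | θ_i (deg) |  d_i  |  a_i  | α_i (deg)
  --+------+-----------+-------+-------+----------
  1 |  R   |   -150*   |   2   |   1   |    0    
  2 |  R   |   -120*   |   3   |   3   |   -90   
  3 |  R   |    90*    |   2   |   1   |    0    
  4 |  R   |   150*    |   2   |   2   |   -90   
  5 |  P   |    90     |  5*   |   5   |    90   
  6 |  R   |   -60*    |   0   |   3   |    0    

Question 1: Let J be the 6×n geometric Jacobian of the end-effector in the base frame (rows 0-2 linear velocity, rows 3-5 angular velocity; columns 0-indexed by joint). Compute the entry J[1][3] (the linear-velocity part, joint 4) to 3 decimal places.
axis z_3 = (-1.0000,-0.0000,0.0000); lever o_n−o_3 = (4.5000,1.0801,2.9330)
cross product → J_v[:, 3] = (-0.0000,2.9330,-1.0801)
J_ω[:, 3] = z_3
entry J[1][3] = 2.9330

2.933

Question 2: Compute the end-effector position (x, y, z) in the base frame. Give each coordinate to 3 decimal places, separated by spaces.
after link 1: o_1 = (-0.8660, -0.5000, 2.0000)
after link 2: o_2 = (-0.8660, 2.5000, 5.0000)
after link 3: o_3 = (-2.8660, 2.5000, 4.0000)
after link 4: o_4 = (-4.8660, 1.5000, 5.7321)
after link 5: o_5 = (0.1340, 5.8301, 8.2321)
after link 6: o_6 = (1.6340, 3.5801, 6.9330)

1.634 3.580 6.933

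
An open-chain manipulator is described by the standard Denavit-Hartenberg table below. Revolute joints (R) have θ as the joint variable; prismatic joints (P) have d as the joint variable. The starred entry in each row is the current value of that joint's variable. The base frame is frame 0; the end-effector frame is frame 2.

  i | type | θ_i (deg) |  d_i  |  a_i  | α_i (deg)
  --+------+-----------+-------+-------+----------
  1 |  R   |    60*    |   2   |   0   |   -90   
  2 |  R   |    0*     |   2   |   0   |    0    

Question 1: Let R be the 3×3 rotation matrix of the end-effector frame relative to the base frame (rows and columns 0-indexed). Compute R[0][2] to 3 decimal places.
End-effector z-axis (col 2 of R) = (-0.8660,0.5000,0.0000)
R[0][2] = -0.8660

-0.866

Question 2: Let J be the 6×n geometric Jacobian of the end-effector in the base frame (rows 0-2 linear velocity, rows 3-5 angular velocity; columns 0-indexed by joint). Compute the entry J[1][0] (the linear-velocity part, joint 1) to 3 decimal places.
axis z_0 = ẑ; lever o_n−o_0 = (-1.7321,1.0000,2.0000)
cross product → J_v[:, 0] = (-1.0000,-1.7321,0.0000)
J_ω[:, 0] = z_0
entry J[1][0] = -1.7321

-1.732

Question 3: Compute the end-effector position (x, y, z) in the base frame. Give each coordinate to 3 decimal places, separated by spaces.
after link 1: o_1 = (0.0000, 0.0000, 2.0000)
after link 2: o_2 = (-1.7321, 1.0000, 2.0000)

-1.732 1.000 2.000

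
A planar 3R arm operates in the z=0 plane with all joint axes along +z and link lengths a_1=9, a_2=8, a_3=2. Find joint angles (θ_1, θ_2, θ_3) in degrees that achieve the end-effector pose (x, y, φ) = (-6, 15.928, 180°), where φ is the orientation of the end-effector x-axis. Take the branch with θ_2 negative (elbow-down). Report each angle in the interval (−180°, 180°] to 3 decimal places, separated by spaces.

wrist centre = target − a_3·(cos φ, sin φ) = (-4.0000, 15.9280)
cos θ_2 = (269.7012−9²−8²)/(2·9·8) = 0.8660; θ_2 = -30.0052° (elbow-down)
β = atan2(15.9280,-4.0000) = 104.0972°; ψ = atan2(-4.0006,15.9278) = -14.0994°
θ_1 = β − ψ = 118.1966°
θ_3 = φ − θ_1 − θ_2 = 91.8086° (wrapped to (-180°,180°])

118.197 -30.005 91.809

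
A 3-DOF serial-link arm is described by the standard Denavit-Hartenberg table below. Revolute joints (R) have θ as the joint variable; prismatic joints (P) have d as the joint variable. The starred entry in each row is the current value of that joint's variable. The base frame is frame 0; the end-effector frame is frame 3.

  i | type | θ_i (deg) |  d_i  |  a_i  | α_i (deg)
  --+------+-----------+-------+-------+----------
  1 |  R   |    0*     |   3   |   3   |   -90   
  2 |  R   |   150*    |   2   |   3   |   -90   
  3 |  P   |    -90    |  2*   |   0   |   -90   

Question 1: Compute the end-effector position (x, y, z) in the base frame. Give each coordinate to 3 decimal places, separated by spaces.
after link 1: o_1 = (3.0000, 0.0000, 3.0000)
after link 2: o_2 = (0.4019, 2.0000, 1.5000)
after link 3: o_3 = (-0.5981, 2.0000, 3.2321)

-0.598 2.000 3.232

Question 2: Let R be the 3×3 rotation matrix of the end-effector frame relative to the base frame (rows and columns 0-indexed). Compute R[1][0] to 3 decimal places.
End-effector x-axis (col 0 of R) = (-0.0000,1.0000,-0.0000)
R[1][0] = 1.0000

1.000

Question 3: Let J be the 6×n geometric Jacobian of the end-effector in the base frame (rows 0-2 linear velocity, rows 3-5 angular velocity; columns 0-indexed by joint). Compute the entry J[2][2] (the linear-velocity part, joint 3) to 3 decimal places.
prismatic axis z_2 = (-0.5000,0.0000,0.8660)
J_v[:, 2] = z_2; J_ω[:, 2] = (0,0,0)
entry J[2][2] = 0.8660

0.866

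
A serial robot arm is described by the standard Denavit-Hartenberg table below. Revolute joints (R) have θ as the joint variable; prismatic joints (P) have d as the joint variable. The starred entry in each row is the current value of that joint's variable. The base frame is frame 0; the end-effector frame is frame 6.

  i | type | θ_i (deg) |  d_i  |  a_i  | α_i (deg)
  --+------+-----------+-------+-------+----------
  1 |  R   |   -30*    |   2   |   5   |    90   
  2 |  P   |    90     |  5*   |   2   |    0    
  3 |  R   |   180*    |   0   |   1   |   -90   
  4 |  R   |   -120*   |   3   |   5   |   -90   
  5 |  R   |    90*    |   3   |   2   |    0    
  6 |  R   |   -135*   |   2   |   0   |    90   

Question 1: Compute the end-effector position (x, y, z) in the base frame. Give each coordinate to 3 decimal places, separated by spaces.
-0.719 -13.245 1.170

after link 1: o_1 = (4.3301, -2.5000, 2.0000)
after link 2: o_2 = (1.8301, -6.8301, 4.0000)
after link 3: o_3 = (1.8301, -6.8301, 3.0000)
after link 4: o_4 = (2.2631, -12.0801, 5.5000)
after link 5: o_5 = (-0.2189, -12.3792, 2.9019)
after link 6: o_6 = (-0.7189, -13.2452, 1.1699)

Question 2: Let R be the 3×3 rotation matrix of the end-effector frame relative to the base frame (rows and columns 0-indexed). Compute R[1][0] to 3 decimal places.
-0.884

End-effector x-axis (col 0 of R) = (0.3062,-0.8839,0.3536)
R[1][0] = -0.8839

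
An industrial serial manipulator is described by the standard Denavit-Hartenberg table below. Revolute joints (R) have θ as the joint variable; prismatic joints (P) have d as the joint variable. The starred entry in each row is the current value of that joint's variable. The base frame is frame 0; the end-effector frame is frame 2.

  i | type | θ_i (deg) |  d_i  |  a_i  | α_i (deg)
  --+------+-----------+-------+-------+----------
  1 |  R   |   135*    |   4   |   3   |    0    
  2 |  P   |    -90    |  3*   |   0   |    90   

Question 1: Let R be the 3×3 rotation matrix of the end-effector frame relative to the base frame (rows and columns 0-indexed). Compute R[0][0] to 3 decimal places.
0.707

End-effector x-axis (col 0 of R) = (0.7071,0.7071,0.0000)
R[0][0] = 0.7071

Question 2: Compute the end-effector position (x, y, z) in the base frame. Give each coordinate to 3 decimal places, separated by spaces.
-2.121 2.121 7.000

after link 1: o_1 = (-2.1213, 2.1213, 4.0000)
after link 2: o_2 = (-2.1213, 2.1213, 7.0000)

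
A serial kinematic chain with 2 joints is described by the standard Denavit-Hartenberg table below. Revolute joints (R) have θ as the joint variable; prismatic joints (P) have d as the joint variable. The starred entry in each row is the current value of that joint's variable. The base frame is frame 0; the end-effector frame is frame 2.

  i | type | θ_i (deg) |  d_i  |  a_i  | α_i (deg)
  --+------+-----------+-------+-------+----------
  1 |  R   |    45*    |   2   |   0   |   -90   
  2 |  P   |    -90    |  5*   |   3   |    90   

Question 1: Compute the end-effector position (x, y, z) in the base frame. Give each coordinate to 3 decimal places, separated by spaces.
after link 1: o_1 = (0.0000, 0.0000, 2.0000)
after link 2: o_2 = (-3.5355, 3.5355, 5.0000)

-3.536 3.536 5.000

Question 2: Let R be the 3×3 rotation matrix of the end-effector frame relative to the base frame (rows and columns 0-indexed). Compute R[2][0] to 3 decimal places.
1.000

End-effector x-axis (col 0 of R) = (0.0000,-0.0000,1.0000)
R[2][0] = 1.0000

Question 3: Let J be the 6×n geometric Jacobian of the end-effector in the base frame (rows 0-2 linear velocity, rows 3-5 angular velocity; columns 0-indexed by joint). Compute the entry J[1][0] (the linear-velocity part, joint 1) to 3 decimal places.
axis z_0 = ẑ; lever o_n−o_0 = (-3.5355,3.5355,5.0000)
cross product → J_v[:, 0] = (-3.5355,-3.5355,0.0000)
J_ω[:, 0] = z_0
entry J[1][0] = -3.5355

-3.536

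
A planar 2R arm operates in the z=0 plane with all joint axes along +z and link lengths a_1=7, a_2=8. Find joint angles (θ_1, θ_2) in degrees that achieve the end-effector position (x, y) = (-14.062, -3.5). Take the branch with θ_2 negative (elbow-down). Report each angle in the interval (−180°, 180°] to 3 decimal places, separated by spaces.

cos θ_2 = (209.9898−7²−8²)/(2·7·8) = 0.8660; θ_2 = -30.0051° (elbow-down)
β = atan2(-3.5000,-14.0620) = -166.0232°; ψ = atan2(-4.0006,13.9278) = -16.0261°
θ_1 = β − ψ = -149.9971°

-149.997 -30.005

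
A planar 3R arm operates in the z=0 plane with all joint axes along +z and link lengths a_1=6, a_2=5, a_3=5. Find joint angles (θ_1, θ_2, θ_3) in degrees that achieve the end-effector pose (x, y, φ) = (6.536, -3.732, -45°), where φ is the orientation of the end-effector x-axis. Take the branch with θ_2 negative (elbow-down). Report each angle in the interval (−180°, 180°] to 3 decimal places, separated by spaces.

wrist centre = target − a_3·(cos φ, sin φ) = (3.0005, -0.1965)
cos θ_2 = (9.0414−6²−5²)/(2·6·5) = -0.8660; θ_2 = -149.9944° (elbow-down)
β = atan2(-0.1965,3.0005) = -3.7463°; ψ = atan2(-2.5004,1.6701) = -56.2597°
θ_1 = β − ψ = 52.5134°
θ_3 = φ − θ_1 − θ_2 = 52.4810° (wrapped to (-180°,180°])

52.513 -149.994 52.481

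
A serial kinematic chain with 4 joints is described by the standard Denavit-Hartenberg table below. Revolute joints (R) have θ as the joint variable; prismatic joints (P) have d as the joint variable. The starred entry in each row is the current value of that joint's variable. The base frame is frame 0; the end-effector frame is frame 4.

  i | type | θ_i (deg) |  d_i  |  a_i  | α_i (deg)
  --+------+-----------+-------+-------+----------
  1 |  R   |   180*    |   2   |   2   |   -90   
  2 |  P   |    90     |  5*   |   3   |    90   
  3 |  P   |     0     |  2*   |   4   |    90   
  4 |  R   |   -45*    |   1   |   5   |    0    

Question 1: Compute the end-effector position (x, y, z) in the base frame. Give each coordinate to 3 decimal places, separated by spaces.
after link 1: o_1 = (-2.0000, 0.0000, 2.0000)
after link 2: o_2 = (-2.0000, -5.0000, -1.0000)
after link 3: o_3 = (-4.0000, -5.0000, -5.0000)
after link 4: o_4 = (-0.4645, -4.0000, -8.5355)

-0.464 -4.000 -8.536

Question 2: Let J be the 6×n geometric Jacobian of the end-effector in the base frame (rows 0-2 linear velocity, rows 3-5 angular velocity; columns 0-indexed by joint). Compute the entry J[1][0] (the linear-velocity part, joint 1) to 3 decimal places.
-0.464

axis z_0 = ẑ; lever o_n−o_0 = (-0.4645,-4.0000,-8.5355)
cross product → J_v[:, 0] = (4.0000,-0.4645,0.0000)
J_ω[:, 0] = z_0
entry J[1][0] = -0.4645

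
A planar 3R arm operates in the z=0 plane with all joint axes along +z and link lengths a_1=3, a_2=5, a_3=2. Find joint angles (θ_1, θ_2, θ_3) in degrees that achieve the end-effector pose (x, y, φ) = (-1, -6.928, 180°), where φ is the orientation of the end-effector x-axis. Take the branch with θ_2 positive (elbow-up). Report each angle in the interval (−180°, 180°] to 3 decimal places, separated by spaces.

wrist centre = target − a_3·(cos φ, sin φ) = (1.0000, -6.9280)
cos θ_2 = (48.9972−3²−5²)/(2·3·5) = 0.4999; θ_2 = 60.0062° (elbow-up)
β = atan2(-6.9280,1.0000) = -81.7866°; ψ = atan2(4.3304,5.4995) = 38.2173°
θ_1 = β − ψ = -120.0039°
θ_3 = φ − θ_1 − θ_2 = -120.0023° (wrapped to (-180°,180°])

-120.004 60.006 -120.002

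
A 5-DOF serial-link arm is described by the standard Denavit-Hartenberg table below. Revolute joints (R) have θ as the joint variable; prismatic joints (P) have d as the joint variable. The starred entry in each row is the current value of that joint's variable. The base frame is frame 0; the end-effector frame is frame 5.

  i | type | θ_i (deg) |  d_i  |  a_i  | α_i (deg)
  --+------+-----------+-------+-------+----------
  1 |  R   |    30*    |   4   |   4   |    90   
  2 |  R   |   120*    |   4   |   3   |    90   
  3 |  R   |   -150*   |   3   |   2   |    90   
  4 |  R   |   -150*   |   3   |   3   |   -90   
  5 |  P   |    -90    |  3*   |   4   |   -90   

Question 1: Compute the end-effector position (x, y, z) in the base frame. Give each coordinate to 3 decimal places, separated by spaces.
after link 1: o_1 = (3.4641, 2.0000, 4.0000)
after link 2: o_2 = (4.1651, -2.2141, 6.5981)
after link 3: o_3 = (6.6651, 0.3840, 6.5981)
after link 4: o_4 = (7.1639, -3.8280, 6.4976)
after link 5: o_5 = (8.0009, -6.4788, 2.3415)

8.001 -6.479 2.342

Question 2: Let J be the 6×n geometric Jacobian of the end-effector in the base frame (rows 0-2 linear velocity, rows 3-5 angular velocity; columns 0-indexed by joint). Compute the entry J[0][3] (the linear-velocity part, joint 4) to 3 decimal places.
-0.311

axis z_3 = (0.6495,-0.6250,-0.4330); lever o_n−o_3 = (1.3358,-6.8627,-4.2566)
cross product → J_v[:, 3] = (-0.3113,2.1863,-3.6226)
J_ω[:, 3] = z_3
entry J[0][3] = -0.3113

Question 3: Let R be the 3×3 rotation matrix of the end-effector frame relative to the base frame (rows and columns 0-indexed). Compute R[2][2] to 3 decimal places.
End-effector z-axis (col 2 of R) = (-0.4833,-0.7790,0.3995)
R[2][2] = 0.3995

0.400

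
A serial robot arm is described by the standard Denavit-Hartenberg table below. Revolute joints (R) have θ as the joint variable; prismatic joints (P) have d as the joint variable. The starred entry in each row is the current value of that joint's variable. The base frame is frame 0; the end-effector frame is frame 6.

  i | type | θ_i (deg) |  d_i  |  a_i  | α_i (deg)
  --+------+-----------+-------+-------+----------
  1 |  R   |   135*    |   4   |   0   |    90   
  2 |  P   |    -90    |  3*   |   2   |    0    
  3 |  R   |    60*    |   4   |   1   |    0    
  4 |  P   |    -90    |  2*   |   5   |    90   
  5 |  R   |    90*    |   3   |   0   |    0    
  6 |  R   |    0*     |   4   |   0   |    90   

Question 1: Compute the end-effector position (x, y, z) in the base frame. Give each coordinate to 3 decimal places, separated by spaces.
after link 1: o_1 = (0.0000, 0.0000, 4.0000)
after link 2: o_2 = (2.1213, 2.1213, 2.0000)
after link 3: o_3 = (4.3374, 5.5621, 1.5000)
after link 4: o_4 = (7.5194, 5.2086, -2.8301)
after link 5: o_5 = (9.3565, 3.3714, -1.3301)
after link 6: o_6 = (11.8060, 0.9220, 0.6699)

11.806 0.922 0.670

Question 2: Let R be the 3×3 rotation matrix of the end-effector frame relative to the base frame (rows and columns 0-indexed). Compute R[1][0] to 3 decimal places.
End-effector x-axis (col 0 of R) = (0.7071,0.7071,-0.0000)
R[1][0] = 0.7071

0.707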